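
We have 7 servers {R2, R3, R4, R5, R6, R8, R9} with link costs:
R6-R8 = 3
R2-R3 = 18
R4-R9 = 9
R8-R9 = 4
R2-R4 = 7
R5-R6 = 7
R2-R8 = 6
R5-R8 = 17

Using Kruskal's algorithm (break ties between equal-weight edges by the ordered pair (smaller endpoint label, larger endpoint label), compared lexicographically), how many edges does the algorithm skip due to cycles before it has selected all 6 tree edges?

2

Kruskal's algorithm — process edges by increasing weight (ties by edge label):
R6-R8 (3): add — endpoints in different components.
R8-R9 (4): add — endpoints in different components.
R2-R8 (6): add — endpoints in different components.
R2-R4 (7): add — endpoints in different components.
R5-R6 (7): add — endpoints in different components.
R4-R9 (9): skip — R9 and R4 already connected.
R5-R8 (17): skip — R5 and R8 already connected.
R2-R3 (18): add — endpoints in different components.
Edges rejected before the tree was complete: 2.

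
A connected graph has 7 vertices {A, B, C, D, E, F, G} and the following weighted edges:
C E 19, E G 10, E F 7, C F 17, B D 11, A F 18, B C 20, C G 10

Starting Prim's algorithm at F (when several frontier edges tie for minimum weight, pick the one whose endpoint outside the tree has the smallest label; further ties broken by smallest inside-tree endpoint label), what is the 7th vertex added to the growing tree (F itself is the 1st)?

Prim, starting at F.
Step 1: frontier [E F 7, C F 17, A F 18] → take E F (7); add E.
Step 2: frontier [E G 10, C E 19, C F 17, A F 18] → take E G (10); add G.
Step 3: frontier [C E 19, C F 17, A F 18, C G 10] → take C G (10); add C.
Step 4: frontier [B C 20, A F 18] → take A F (18); add A.
Step 5: frontier [B C 20] → take B C (20); add B.
Step 6: frontier [B D 11] → take B D (11); add D.
Vertex order: F, E, G, C, A, B, D. The 7th vertex is D.

D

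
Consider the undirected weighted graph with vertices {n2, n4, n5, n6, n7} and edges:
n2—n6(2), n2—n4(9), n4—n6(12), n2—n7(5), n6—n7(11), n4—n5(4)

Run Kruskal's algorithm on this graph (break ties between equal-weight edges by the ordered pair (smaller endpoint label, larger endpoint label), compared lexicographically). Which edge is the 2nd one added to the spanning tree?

n4-n5

Kruskal's algorithm — process edges by increasing weight (ties by edge label):
n2—n6 (2): add — endpoints in different components.
n4—n5 (4): add — endpoints in different components.
n2—n7 (5): add — endpoints in different components.
n2—n4 (9): add — endpoints in different components.
The 2nd edge added is n4—n5.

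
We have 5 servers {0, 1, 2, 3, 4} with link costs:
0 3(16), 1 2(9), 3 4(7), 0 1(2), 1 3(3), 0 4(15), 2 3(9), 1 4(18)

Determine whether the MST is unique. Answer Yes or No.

No

Kruskal: consider edges lightest-first.
0 1 (2): add. Components now {0,1} {2} {3} {4}
1 3 (3): add. Components now {0,1,3} {2} {4}
3 4 (7): add. Components now {0,1,3,4} {2}
1 2 (9): add. Components now {0,1,2,3,4}
Non-tree edge 2 3 has weight 9, equal to the heaviest edge on its tree cycle — swapping gives another MST of the same weight. Not unique.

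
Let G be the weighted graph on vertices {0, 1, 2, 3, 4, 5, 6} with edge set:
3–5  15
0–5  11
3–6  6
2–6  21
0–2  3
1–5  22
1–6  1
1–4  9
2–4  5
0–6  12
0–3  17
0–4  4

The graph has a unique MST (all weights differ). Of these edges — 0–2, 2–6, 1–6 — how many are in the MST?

2

Sort edges by weight, then run Kruskal:
1–6 (1): add — endpoints in different components.
0–2 (3): add — endpoints in different components.
0–4 (4): add — endpoints in different components.
2–4 (5): skip — 2 and 4 already connected.
3–6 (6): add — endpoints in different components.
1–4 (9): add — endpoints in different components.
0–5 (11): add — endpoints in different components.
MST edge set: {1–6, 0–2, 0–4, 3–6, 1–4, 0–5}.
Of the listed edges, {0–2, 1–6} are in the MST → 2.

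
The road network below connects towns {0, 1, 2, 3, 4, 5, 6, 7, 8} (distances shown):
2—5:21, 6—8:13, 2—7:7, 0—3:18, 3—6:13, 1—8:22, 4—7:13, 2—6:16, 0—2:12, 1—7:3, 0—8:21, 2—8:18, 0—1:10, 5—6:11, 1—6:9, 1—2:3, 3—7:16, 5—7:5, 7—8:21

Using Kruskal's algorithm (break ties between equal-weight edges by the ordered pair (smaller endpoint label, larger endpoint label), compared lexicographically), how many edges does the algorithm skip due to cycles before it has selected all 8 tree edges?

3

Sort edges by weight, then run Kruskal:
1—2 (3): add — endpoints in different components.
1—7 (3): add — endpoints in different components.
5—7 (5): add — endpoints in different components.
2—7 (7): skip — 2 and 7 already connected.
1—6 (9): add — endpoints in different components.
0—1 (10): add — endpoints in different components.
5—6 (11): skip — 5 and 6 already connected.
0—2 (12): skip — 0 and 2 already connected.
3—6 (13): add — endpoints in different components.
4—7 (13): add — endpoints in different components.
6—8 (13): add — endpoints in different components.
Edges rejected before the tree was complete: 3.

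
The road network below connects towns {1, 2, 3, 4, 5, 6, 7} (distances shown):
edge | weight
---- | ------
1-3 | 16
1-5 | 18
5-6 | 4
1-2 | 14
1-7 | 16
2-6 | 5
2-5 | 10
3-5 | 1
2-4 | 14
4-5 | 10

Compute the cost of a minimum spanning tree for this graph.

Kruskal's algorithm — process edges by increasing weight (ties by edge label):
3-5 (1): add. Components now {1} {2} {3,5} {4} {6} {7}
5-6 (4): add. Components now {1} {2} {3,5,6} {4} {7}
2-6 (5): add. Components now {1} {2,3,5,6} {4} {7}
2-5 (10): skip — 2 and 5 already connected.
4-5 (10): add. Components now {1} {2,3,4,5,6} {7}
1-2 (14): add. Components now {1,2,3,4,5,6} {7}
2-4 (14): skip — 2 and 4 already connected.
1-3 (16): skip — 1 and 3 already connected.
1-7 (16): add. Components now {1,2,3,4,5,6,7}
MST edges: 3-5, 5-6, 2-6, 4-5, 1-2, 1-7; total weight 1+4+5+10+14+16 = 50.

50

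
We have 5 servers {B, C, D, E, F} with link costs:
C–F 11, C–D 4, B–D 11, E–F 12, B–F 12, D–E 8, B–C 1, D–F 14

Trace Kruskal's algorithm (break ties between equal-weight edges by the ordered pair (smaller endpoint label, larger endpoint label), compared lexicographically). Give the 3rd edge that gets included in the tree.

Kruskal's algorithm — process edges by increasing weight (ties by edge label):
B–C (1): add — endpoints in different components.
C–D (4): add — endpoints in different components.
D–E (8): add — endpoints in different components.
B–D (11): skip — B and D already connected.
C–F (11): add — endpoints in different components.
The 3rd edge added is D–E.

D-E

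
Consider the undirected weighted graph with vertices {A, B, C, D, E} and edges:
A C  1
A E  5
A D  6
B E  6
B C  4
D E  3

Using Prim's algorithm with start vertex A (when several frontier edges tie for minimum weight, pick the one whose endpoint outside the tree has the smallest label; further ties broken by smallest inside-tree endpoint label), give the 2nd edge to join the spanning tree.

B-C

Prim, starting at A.
Step 1: cheapest edge leaving the tree is A C (1); add C.
Step 2: cheapest edge leaving the tree is B C (4); add B.
Step 3: cheapest edge leaving the tree is A E (5); add E.
Step 4: cheapest edge leaving the tree is D E (3); add D.
The 2nd edge added is B C.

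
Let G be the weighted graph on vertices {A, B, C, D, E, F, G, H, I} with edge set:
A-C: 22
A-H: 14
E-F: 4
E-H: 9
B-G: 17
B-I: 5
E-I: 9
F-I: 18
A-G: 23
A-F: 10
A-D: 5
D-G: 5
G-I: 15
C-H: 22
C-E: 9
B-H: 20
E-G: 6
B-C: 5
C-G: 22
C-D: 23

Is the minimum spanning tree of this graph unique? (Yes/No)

No

Kruskal: consider edges lightest-first.
E-F (4): add — endpoints in different components.
A-D (5): add — endpoints in different components.
B-C (5): add — endpoints in different components.
B-I (5): add — endpoints in different components.
D-G (5): add — endpoints in different components.
E-G (6): add — endpoints in different components.
C-E (9): add — endpoints in different components.
E-H (9): add — endpoints in different components.
Non-tree edge E-I has weight 9, equal to the heaviest edge on its tree cycle — swapping gives another MST of the same weight. Not unique.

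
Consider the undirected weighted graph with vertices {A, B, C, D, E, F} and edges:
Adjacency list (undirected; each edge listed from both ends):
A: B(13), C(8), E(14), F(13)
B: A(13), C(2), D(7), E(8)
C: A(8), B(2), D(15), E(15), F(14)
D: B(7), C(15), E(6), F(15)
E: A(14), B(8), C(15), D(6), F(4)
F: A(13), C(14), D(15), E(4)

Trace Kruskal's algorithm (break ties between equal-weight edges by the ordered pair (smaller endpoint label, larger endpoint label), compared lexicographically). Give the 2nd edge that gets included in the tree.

E-F

Sort edges by weight, then run Kruskal:
B C (2): add. Components now {A} {B,C} {D} {E} {F}
E F (4): add. Components now {A} {B,C} {D} {E,F}
D E (6): add. Components now {A} {B,C} {D,E,F}
B D (7): add. Components now {A} {B,C,D,E,F}
A C (8): add. Components now {A,B,C,D,E,F}
The 2nd edge added is E F.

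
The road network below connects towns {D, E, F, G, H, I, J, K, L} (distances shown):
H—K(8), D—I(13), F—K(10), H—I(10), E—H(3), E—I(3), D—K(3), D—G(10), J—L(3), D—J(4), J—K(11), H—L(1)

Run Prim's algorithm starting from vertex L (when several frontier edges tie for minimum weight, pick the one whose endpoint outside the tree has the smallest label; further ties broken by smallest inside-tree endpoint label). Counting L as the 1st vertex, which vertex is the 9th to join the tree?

G

Prim, starting at L.
Step 1: frontier [H—L 1, J—L 3] → take H—L (1); add H.
Step 2: frontier [E—H 3, H—K 8, H—I 10, J—L 3] → take E—H (3); add E.
Step 3: frontier [E—I 3, H—K 8, H—I 10, J—L 3] → take E—I (3); add I.
Step 4: frontier [H—K 8, D—I 13, J—L 3] → take J—L (3); add J.
Step 5: frontier [H—K 8, D—I 13, D—J 4, J—K 11] → take D—J (4); add D.
Step 6: frontier [D—K 3, D—G 10, H—K 8, J—K 11] → take D—K (3); add K.
Step 7: frontier [D—G 10, F—K 10] → take F—K (10); add F.
Step 8: frontier [D—G 10] → take D—G (10); add G.
Vertex order: L, H, E, I, J, D, K, F, G. The 9th vertex is G.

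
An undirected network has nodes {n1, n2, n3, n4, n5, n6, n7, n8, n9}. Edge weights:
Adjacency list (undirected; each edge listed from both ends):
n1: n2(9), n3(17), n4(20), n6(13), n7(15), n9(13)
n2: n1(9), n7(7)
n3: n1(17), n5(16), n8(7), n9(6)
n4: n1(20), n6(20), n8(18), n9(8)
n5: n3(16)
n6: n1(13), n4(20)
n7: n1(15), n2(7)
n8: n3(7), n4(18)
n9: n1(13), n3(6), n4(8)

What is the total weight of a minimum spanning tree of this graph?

79

Sort edges by weight, then run Kruskal:
n3 n9 (6): add — endpoints in different components.
n2 n7 (7): add — endpoints in different components.
n3 n8 (7): add — endpoints in different components.
n4 n9 (8): add — endpoints in different components.
n1 n2 (9): add — endpoints in different components.
n1 n6 (13): add — endpoints in different components.
n1 n9 (13): add — endpoints in different components.
n1 n7 (15): skip — n7 and n1 already connected.
n3 n5 (16): add — endpoints in different components.
MST edges: n3 n9, n2 n7, n3 n8, n4 n9, n1 n2, n1 n6, n1 n9, n3 n5; total weight 6+7+7+8+9+13+13+16 = 79.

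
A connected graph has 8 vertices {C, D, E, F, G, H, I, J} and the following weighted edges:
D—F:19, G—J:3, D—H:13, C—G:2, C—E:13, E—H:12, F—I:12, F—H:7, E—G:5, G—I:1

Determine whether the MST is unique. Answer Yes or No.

Kruskal: consider edges lightest-first.
G—I (1): add — endpoints in different components.
C—G (2): add — endpoints in different components.
G—J (3): add — endpoints in different components.
E—G (5): add — endpoints in different components.
F—H (7): add — endpoints in different components.
E—H (12): add — endpoints in different components.
F—I (12): skip — F and I already connected.
C—E (13): skip — C and E already connected.
D—H (13): add — endpoints in different components.
Non-tree edge F—I has weight 12, equal to the heaviest edge on its tree cycle — swapping gives another MST of the same weight. Not unique.

No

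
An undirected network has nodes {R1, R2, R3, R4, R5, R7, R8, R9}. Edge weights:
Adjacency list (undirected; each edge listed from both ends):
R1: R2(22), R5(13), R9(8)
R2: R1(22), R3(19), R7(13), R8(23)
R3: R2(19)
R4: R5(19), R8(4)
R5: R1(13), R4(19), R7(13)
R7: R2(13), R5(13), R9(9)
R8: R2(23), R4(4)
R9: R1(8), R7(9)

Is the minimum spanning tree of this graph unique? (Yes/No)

Sort edges by weight, then run Kruskal:
R4–R8 (4): add — endpoints in different components.
R1–R9 (8): add — endpoints in different components.
R7–R9 (9): add — endpoints in different components.
R1–R5 (13): add — endpoints in different components.
R2–R7 (13): add — endpoints in different components.
R5–R7 (13): skip — R5 and R7 already connected.
R2–R3 (19): add — endpoints in different components.
R4–R5 (19): add — endpoints in different components.
Non-tree edge R5–R7 has weight 13, equal to the heaviest edge on its tree cycle — swapping gives another MST of the same weight. Not unique.

No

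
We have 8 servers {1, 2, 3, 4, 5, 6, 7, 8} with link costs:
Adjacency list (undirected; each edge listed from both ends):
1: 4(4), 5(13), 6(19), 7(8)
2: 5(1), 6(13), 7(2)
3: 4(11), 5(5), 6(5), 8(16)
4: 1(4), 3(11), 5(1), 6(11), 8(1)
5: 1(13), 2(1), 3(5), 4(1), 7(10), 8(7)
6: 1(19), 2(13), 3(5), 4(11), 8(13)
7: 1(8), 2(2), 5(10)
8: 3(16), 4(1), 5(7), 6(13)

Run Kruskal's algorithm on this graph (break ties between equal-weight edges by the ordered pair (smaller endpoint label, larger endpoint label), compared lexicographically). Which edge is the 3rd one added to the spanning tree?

4-8

Kruskal: consider edges lightest-first.
2-5 (1): add — endpoints in different components.
4-5 (1): add — endpoints in different components.
4-8 (1): add — endpoints in different components.
2-7 (2): add — endpoints in different components.
1-4 (4): add — endpoints in different components.
3-5 (5): add — endpoints in different components.
3-6 (5): add — endpoints in different components.
The 3rd edge added is 4-8.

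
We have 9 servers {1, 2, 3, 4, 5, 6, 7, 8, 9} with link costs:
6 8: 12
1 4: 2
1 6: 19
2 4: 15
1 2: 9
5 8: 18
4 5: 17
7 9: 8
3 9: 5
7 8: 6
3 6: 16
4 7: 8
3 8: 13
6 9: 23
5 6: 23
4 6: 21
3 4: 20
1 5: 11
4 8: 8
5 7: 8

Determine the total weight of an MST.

58

Prim, starting at 9.
Step 1: cheapest edge leaving the tree is 3 9 (5); add 3.
Step 2: cheapest edge leaving the tree is 7 9 (8); add 7.
Step 3: cheapest edge leaving the tree is 7 8 (6); add 8.
Step 4: cheapest edge leaving the tree is 4 7 (8); add 4.
Step 5: cheapest edge leaving the tree is 1 4 (2); add 1.
Step 6: cheapest edge leaving the tree is 5 7 (8); add 5.
Step 7: cheapest edge leaving the tree is 1 2 (9); add 2.
Step 8: cheapest edge leaving the tree is 6 8 (12); add 6.
MST edges: 3 9, 7 9, 7 8, 4 7, 1 4, 5 7, 1 2, 6 8; total weight 5+8+6+8+2+8+9+12 = 58.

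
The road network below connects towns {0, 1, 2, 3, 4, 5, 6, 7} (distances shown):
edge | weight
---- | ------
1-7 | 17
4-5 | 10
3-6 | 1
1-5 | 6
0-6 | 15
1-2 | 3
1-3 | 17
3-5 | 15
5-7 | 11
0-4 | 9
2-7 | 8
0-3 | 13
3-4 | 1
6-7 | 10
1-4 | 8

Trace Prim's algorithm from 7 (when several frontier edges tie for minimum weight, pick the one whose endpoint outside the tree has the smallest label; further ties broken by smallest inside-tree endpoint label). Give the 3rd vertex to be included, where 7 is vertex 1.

1

Grow the tree from 7 using Prim:
Step 1: cheapest edge leaving the tree is 2-7 (8); add 2.
Step 2: cheapest edge leaving the tree is 1-2 (3); add 1.
Step 3: cheapest edge leaving the tree is 1-5 (6); add 5.
Step 4: cheapest edge leaving the tree is 1-4 (8); add 4.
Step 5: cheapest edge leaving the tree is 3-4 (1); add 3.
Step 6: cheapest edge leaving the tree is 3-6 (1); add 6.
Step 7: cheapest edge leaving the tree is 0-4 (9); add 0.
Vertex order: 7, 2, 1, 5, 4, 3, 6, 0. The 3rd vertex is 1.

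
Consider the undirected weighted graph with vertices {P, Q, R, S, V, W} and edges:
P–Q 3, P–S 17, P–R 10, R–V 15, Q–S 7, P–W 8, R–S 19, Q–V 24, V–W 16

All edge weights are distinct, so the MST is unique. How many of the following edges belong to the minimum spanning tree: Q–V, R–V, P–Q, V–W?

2

Kruskal's algorithm — process edges by increasing weight (ties by edge label):
P–Q (3): add. Components now {P,Q} {S} {R} {V} {W}
Q–S (7): add. Components now {P,Q,S} {R} {V} {W}
P–W (8): add. Components now {P,Q,S,W} {R} {V}
P–R (10): add. Components now {P,Q,R,S,W} {V}
R–V (15): add. Components now {P,Q,R,S,V,W}
MST edge set: {P–Q, Q–S, P–W, P–R, R–V}.
Of the listed edges, {R–V, P–Q} are in the MST → 2.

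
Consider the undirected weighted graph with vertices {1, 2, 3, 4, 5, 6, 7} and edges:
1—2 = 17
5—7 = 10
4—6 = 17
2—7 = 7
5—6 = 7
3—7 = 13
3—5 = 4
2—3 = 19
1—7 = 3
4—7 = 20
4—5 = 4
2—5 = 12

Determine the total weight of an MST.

Prim, starting at 5.
Step 1: frontier [3—5 4, 4—5 4, 5—6 7, 5—7 10, 2—5 12] → take 3—5 (4); add 3.
Step 2: frontier [3—7 13, 2—3 19, 4—5 4, 5—6 7, 5—7 10, 2—5 12] → take 4—5 (4); add 4.
Step 3: frontier [3—7 13, 2—3 19, 4—6 17, 4—7 20, 5—6 7, 5—7 10, 2—5 12] → take 5—6 (7); add 6.
Step 4: frontier [3—7 13, 2—3 19, 4—7 20, 5—7 10, 2—5 12] → take 5—7 (10); add 7.
Step 5: frontier [2—3 19, 2—5 12, 1—7 3, 2—7 7] → take 1—7 (3); add 1.
Step 6: frontier [1—2 17, 2—3 19, 2—5 12, 2—7 7] → take 2—7 (7); add 2.
MST edges: 3—5, 4—5, 5—6, 5—7, 1—7, 2—7; total weight 4+4+7+10+3+7 = 35.

35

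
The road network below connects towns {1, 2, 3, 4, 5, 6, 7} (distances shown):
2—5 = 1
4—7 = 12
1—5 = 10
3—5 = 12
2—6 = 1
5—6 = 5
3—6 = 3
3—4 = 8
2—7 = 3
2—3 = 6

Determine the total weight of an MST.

Grow the tree from 6 using Prim:
Step 1: cheapest edge leaving the tree is 2—6 (1); add 2.
Step 2: cheapest edge leaving the tree is 2—5 (1); add 5.
Step 3: cheapest edge leaving the tree is 3—6 (3); add 3.
Step 4: cheapest edge leaving the tree is 2—7 (3); add 7.
Step 5: cheapest edge leaving the tree is 3—4 (8); add 4.
Step 6: cheapest edge leaving the tree is 1—5 (10); add 1.
MST edges: 2—6, 2—5, 3—6, 2—7, 3—4, 1—5; total weight 1+1+3+3+8+10 = 26.

26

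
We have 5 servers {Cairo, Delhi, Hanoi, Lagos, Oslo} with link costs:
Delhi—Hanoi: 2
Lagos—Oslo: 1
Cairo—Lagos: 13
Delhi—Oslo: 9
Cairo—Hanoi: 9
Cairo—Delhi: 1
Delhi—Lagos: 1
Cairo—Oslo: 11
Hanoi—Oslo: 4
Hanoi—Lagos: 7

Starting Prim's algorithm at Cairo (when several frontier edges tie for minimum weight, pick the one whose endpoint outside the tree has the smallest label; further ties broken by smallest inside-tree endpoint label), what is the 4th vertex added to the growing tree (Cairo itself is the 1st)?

Oslo

Grow the tree from Cairo using Prim:
Step 1: cheapest edge leaving the tree is Cairo—Delhi (1); add Delhi.
Step 2: cheapest edge leaving the tree is Delhi—Lagos (1); add Lagos.
Step 3: cheapest edge leaving the tree is Lagos—Oslo (1); add Oslo.
Step 4: cheapest edge leaving the tree is Delhi—Hanoi (2); add Hanoi.
Vertex order: Cairo, Delhi, Lagos, Oslo, Hanoi. The 4th vertex is Oslo.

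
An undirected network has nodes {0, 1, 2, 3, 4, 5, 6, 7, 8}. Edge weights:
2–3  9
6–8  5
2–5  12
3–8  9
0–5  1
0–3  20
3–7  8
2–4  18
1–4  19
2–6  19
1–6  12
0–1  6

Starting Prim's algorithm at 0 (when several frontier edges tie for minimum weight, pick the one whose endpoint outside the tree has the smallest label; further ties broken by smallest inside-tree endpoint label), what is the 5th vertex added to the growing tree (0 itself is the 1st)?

Prim's algorithm from 0:
Step 1: frontier [0–5 1, 0–1 6, 0–3 20] → take 0–5 (1); add 5.
Step 2: frontier [0–1 6, 0–3 20, 2–5 12] → take 0–1 (6); add 1.
Step 3: frontier [0–3 20, 1–6 12, 1–4 19, 2–5 12] → take 2–5 (12); add 2.
Step 4: frontier [0–3 20, 1–6 12, 1–4 19, 2–3 9, 2–4 18, 2–6 19] → take 2–3 (9); add 3.
Step 5: frontier [1–6 12, 1–4 19, 2–4 18, 2–6 19, 3–7 8, 3–8 9] → take 3–7 (8); add 7.
Step 6: frontier [1–6 12, 1–4 19, 2–4 18, 2–6 19, 3–8 9] → take 3–8 (9); add 8.
Step 7: frontier [1–6 12, 1–4 19, 2–4 18, 2–6 19, 6–8 5] → take 6–8 (5); add 6.
Step 8: frontier [1–4 19, 2–4 18] → take 2–4 (18); add 4.
Vertex order: 0, 5, 1, 2, 3, 7, 8, 6, 4. The 5th vertex is 3.

3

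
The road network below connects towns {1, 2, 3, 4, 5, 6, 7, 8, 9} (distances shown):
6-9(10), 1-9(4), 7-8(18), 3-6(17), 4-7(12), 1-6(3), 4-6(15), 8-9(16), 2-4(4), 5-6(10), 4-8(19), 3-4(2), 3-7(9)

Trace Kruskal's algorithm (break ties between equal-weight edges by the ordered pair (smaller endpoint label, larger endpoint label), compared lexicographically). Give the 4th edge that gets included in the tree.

Kruskal: consider edges lightest-first.
3-4 (2): add — endpoints in different components.
1-6 (3): add — endpoints in different components.
1-9 (4): add — endpoints in different components.
2-4 (4): add — endpoints in different components.
3-7 (9): add — endpoints in different components.
5-6 (10): add — endpoints in different components.
6-9 (10): skip — 6 and 9 already connected.
4-7 (12): skip — 4 and 7 already connected.
4-6 (15): add — endpoints in different components.
8-9 (16): add — endpoints in different components.
The 4th edge added is 2-4.

2-4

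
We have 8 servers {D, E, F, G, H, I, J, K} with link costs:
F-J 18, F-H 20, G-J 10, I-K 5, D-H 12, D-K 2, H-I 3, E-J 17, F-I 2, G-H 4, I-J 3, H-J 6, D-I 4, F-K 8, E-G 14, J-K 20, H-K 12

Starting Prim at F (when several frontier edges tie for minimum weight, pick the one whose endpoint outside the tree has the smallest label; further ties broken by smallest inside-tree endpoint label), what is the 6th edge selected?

Grow the tree from F using Prim:
Step 1: cheapest edge leaving the tree is F-I (2); add I.
Step 2: cheapest edge leaving the tree is H-I (3); add H.
Step 3: cheapest edge leaving the tree is I-J (3); add J.
Step 4: cheapest edge leaving the tree is D-I (4); add D.
Step 5: cheapest edge leaving the tree is D-K (2); add K.
Step 6: cheapest edge leaving the tree is G-H (4); add G.
Step 7: cheapest edge leaving the tree is E-G (14); add E.
The 6th edge added is G-H.

G-H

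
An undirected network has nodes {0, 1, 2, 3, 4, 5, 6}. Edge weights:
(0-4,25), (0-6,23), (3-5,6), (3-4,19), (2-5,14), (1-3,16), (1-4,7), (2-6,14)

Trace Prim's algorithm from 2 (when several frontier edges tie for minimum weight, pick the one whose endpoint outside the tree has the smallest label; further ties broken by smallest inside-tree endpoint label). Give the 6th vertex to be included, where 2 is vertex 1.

4

Grow the tree from 2 using Prim:
Step 1: frontier [2-5 14, 2-6 14] → take 2-5 (14); add 5.
Step 2: frontier [2-6 14, 3-5 6] → take 3-5 (6); add 3.
Step 3: frontier [2-6 14, 1-3 16, 3-4 19] → take 2-6 (14); add 6.
Step 4: frontier [1-3 16, 3-4 19, 0-6 23] → take 1-3 (16); add 1.
Step 5: frontier [1-4 7, 3-4 19, 0-6 23] → take 1-4 (7); add 4.
Step 6: frontier [0-4 25, 0-6 23] → take 0-6 (23); add 0.
Vertex order: 2, 5, 3, 6, 1, 4, 0. The 6th vertex is 4.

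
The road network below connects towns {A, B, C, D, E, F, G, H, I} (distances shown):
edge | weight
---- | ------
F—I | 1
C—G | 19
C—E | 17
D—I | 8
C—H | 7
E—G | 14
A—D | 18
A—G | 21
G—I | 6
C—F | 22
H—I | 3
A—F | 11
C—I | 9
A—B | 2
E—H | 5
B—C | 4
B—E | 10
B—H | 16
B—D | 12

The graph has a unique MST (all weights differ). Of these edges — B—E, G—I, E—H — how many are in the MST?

Sort edges by weight, then run Kruskal:
F—I (1): add — endpoints in different components.
A—B (2): add — endpoints in different components.
H—I (3): add — endpoints in different components.
B—C (4): add — endpoints in different components.
E—H (5): add — endpoints in different components.
G—I (6): add — endpoints in different components.
C—H (7): add — endpoints in different components.
D—I (8): add — endpoints in different components.
MST edge set: {F—I, A—B, H—I, B—C, E—H, G—I, C—H, D—I}.
Of the listed edges, {G—I, E—H} are in the MST → 2.

2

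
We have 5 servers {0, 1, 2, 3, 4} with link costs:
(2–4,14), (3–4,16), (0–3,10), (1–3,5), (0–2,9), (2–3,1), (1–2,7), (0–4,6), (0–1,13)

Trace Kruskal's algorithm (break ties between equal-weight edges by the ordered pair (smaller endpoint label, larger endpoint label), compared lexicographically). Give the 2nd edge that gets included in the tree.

Kruskal: consider edges lightest-first.
2–3 (1): add — endpoints in different components.
1–3 (5): add — endpoints in different components.
0–4 (6): add — endpoints in different components.
1–2 (7): skip — 1 and 2 already connected.
0–2 (9): add — endpoints in different components.
The 2nd edge added is 1–3.

1-3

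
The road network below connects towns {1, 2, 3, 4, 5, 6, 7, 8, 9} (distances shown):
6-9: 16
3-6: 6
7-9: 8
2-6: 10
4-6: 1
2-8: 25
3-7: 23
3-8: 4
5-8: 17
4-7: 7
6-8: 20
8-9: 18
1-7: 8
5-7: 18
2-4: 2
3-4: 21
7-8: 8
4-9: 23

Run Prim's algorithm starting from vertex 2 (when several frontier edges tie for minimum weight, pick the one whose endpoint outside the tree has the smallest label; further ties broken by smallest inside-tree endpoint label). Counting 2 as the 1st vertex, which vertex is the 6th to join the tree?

7

Prim's algorithm from 2:
Step 1: cheapest edge leaving the tree is 2-4 (2); add 4.
Step 2: cheapest edge leaving the tree is 4-6 (1); add 6.
Step 3: cheapest edge leaving the tree is 3-6 (6); add 3.
Step 4: cheapest edge leaving the tree is 3-8 (4); add 8.
Step 5: cheapest edge leaving the tree is 4-7 (7); add 7.
Step 6: cheapest edge leaving the tree is 1-7 (8); add 1.
Step 7: cheapest edge leaving the tree is 7-9 (8); add 9.
Step 8: cheapest edge leaving the tree is 5-8 (17); add 5.
Vertex order: 2, 4, 6, 3, 8, 7, 1, 9, 5. The 6th vertex is 7.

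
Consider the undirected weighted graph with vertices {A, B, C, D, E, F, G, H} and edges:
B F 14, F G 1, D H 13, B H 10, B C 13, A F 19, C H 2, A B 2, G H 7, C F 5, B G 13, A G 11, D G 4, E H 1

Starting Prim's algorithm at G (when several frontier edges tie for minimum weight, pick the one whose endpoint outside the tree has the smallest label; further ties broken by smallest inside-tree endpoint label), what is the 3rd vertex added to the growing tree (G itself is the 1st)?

Prim's algorithm from G:
Step 1: cheapest edge leaving the tree is F G (1); add F.
Step 2: cheapest edge leaving the tree is D G (4); add D.
Step 3: cheapest edge leaving the tree is C F (5); add C.
Step 4: cheapest edge leaving the tree is C H (2); add H.
Step 5: cheapest edge leaving the tree is E H (1); add E.
Step 6: cheapest edge leaving the tree is B H (10); add B.
Step 7: cheapest edge leaving the tree is A B (2); add A.
Vertex order: G, F, D, C, H, E, B, A. The 3rd vertex is D.

D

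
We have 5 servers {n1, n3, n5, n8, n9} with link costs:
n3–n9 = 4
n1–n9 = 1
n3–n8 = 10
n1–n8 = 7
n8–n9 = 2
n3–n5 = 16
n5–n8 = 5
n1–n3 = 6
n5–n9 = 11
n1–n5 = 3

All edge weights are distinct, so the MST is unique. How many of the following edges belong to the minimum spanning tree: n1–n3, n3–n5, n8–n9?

Kruskal: consider edges lightest-first.
n1–n9 (1): add — endpoints in different components.
n8–n9 (2): add — endpoints in different components.
n1–n5 (3): add — endpoints in different components.
n3–n9 (4): add — endpoints in different components.
MST edge set: {n1–n9, n8–n9, n1–n5, n3–n9}.
Of the listed edges, {n8–n9} are in the MST → 1.

1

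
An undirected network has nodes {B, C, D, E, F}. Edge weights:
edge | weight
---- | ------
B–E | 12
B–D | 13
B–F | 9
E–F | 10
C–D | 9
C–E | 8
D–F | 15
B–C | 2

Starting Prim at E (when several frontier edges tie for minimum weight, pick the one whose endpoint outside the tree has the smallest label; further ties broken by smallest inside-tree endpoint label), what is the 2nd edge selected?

Prim, starting at E.
Step 1: cheapest edge leaving the tree is C–E (8); add C.
Step 2: cheapest edge leaving the tree is B–C (2); add B.
Step 3: cheapest edge leaving the tree is C–D (9); add D.
Step 4: cheapest edge leaving the tree is B–F (9); add F.
The 2nd edge added is B–C.

B-C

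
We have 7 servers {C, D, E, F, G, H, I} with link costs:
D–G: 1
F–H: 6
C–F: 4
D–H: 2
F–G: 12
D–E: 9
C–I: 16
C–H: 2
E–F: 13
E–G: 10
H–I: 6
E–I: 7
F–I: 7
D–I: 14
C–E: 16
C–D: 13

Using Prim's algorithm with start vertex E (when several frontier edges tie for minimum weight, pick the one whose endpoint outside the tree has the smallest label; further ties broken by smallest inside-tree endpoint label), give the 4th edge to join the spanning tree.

D-H

Prim's algorithm from E:
Step 1: cheapest edge leaving the tree is E–I (7); add I.
Step 2: cheapest edge leaving the tree is H–I (6); add H.
Step 3: cheapest edge leaving the tree is C–H (2); add C.
Step 4: cheapest edge leaving the tree is D–H (2); add D.
Step 5: cheapest edge leaving the tree is D–G (1); add G.
Step 6: cheapest edge leaving the tree is C–F (4); add F.
The 4th edge added is D–H.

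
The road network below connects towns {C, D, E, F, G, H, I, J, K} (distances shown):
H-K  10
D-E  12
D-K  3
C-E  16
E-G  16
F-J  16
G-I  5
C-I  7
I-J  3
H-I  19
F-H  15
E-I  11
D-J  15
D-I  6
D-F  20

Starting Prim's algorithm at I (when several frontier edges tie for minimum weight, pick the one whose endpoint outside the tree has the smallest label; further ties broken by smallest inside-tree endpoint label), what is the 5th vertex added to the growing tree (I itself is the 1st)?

Prim's algorithm from I:
Step 1: cheapest edge leaving the tree is I-J (3); add J.
Step 2: cheapest edge leaving the tree is G-I (5); add G.
Step 3: cheapest edge leaving the tree is D-I (6); add D.
Step 4: cheapest edge leaving the tree is D-K (3); add K.
Step 5: cheapest edge leaving the tree is C-I (7); add C.
Step 6: cheapest edge leaving the tree is H-K (10); add H.
Step 7: cheapest edge leaving the tree is E-I (11); add E.
Step 8: cheapest edge leaving the tree is F-H (15); add F.
Vertex order: I, J, G, D, K, C, H, E, F. The 5th vertex is K.

K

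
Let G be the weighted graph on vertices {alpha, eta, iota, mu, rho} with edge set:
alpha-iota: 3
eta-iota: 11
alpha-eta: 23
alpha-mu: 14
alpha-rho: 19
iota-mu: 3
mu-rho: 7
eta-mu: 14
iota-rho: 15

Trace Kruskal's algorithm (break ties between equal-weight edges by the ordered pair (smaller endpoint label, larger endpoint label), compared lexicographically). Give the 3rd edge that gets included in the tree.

mu-rho

Sort edges by weight, then run Kruskal:
alpha-iota (3): add — endpoints in different components.
iota-mu (3): add — endpoints in different components.
mu-rho (7): add — endpoints in different components.
eta-iota (11): add — endpoints in different components.
The 3rd edge added is mu-rho.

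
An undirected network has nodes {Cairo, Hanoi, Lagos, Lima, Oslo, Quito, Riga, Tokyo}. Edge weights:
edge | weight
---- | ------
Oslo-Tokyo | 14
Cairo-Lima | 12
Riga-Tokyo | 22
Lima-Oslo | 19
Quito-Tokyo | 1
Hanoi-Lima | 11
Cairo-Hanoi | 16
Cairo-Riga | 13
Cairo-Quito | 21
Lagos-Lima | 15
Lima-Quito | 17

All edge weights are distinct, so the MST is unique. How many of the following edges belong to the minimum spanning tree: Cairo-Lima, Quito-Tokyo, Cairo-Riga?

Kruskal's algorithm — process edges by increasing weight (ties by edge label):
Quito-Tokyo (1): add — endpoints in different components.
Hanoi-Lima (11): add — endpoints in different components.
Cairo-Lima (12): add — endpoints in different components.
Cairo-Riga (13): add — endpoints in different components.
Oslo-Tokyo (14): add — endpoints in different components.
Lagos-Lima (15): add — endpoints in different components.
Cairo-Hanoi (16): skip — Cairo and Hanoi already connected.
Lima-Quito (17): add — endpoints in different components.
MST edge set: {Quito-Tokyo, Hanoi-Lima, Cairo-Lima, Cairo-Riga, Oslo-Tokyo, Lagos-Lima, Lima-Quito}.
Of the listed edges, {Cairo-Lima, Quito-Tokyo, Cairo-Riga} are in the MST → 3.

3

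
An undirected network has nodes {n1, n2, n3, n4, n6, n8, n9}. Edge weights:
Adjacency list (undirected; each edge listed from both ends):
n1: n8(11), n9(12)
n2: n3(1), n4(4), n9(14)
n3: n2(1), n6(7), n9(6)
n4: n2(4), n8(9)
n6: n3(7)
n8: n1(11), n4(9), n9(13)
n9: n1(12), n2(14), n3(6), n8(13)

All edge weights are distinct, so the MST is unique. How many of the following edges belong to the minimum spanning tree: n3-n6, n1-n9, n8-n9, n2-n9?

1

Sort edges by weight, then run Kruskal:
n2-n3 (1): add. Components now {n8} {n2,n3} {n9} {n1} {n6} {n4}
n2-n4 (4): add. Components now {n8} {n2,n3,n4} {n9} {n1} {n6}
n3-n9 (6): add. Components now {n8} {n2,n3,n4,n9} {n1} {n6}
n3-n6 (7): add. Components now {n8} {n2,n3,n4,n6,n9} {n1}
n4-n8 (9): add. Components now {n2,n3,n4,n6,n8,n9} {n1}
n1-n8 (11): add. Components now {n1,n2,n3,n4,n6,n8,n9}
MST edge set: {n2-n3, n2-n4, n3-n9, n3-n6, n4-n8, n1-n8}.
Of the listed edges, {n3-n6} are in the MST → 1.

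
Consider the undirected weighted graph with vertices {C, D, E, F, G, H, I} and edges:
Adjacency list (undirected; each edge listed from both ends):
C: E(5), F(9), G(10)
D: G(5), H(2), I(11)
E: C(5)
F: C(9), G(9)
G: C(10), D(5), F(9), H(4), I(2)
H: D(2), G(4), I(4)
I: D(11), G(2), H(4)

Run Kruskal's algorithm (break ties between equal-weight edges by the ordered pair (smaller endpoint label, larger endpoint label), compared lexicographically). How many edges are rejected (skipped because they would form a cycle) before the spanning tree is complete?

Sort edges by weight, then run Kruskal:
D—H (2): add — endpoints in different components.
G—I (2): add — endpoints in different components.
G—H (4): add — endpoints in different components.
H—I (4): skip — H and I already connected.
C—E (5): add — endpoints in different components.
D—G (5): skip — D and G already connected.
C—F (9): add — endpoints in different components.
F—G (9): add — endpoints in different components.
Edges rejected before the tree was complete: 2.

2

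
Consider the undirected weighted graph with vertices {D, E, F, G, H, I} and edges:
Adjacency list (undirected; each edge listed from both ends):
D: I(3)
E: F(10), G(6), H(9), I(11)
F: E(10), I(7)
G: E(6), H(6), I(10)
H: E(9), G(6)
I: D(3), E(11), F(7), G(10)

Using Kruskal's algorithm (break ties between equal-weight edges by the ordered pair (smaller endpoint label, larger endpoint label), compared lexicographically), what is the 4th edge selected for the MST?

Kruskal: consider edges lightest-first.
D-I (3): add — endpoints in different components.
E-G (6): add — endpoints in different components.
G-H (6): add — endpoints in different components.
F-I (7): add — endpoints in different components.
E-H (9): skip — E and H already connected.
E-F (10): add — endpoints in different components.
The 4th edge added is F-I.

F-I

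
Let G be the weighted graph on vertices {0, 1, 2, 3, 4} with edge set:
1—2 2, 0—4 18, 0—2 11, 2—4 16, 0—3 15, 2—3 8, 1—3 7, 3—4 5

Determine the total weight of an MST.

25

Prim, starting at 4.
Step 1: cheapest edge leaving the tree is 3—4 (5); add 3.
Step 2: cheapest edge leaving the tree is 1—3 (7); add 1.
Step 3: cheapest edge leaving the tree is 1—2 (2); add 2.
Step 4: cheapest edge leaving the tree is 0—2 (11); add 0.
MST edges: 3—4, 1—3, 1—2, 0—2; total weight 5+7+2+11 = 25.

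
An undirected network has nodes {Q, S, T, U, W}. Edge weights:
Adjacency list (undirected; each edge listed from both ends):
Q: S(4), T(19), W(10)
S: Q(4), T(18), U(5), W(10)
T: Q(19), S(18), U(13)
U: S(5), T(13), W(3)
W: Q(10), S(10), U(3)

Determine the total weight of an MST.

25

Kruskal's algorithm — process edges by increasing weight (ties by edge label):
U W (3): add. Components now {Q} {U,W} {T} {S}
Q S (4): add. Components now {Q,S} {U,W} {T}
S U (5): add. Components now {Q,S,U,W} {T}
Q W (10): skip — Q and W already connected.
S W (10): skip — W and S already connected.
T U (13): add. Components now {Q,S,T,U,W}
MST edges: U W, Q S, S U, T U; total weight 3+4+5+13 = 25.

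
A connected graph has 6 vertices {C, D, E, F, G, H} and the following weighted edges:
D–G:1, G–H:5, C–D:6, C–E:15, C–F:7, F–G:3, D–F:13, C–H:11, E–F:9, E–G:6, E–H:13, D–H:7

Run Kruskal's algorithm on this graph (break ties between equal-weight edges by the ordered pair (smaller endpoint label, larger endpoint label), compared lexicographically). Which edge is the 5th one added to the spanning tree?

Sort edges by weight, then run Kruskal:
D–G (1): add — endpoints in different components.
F–G (3): add — endpoints in different components.
G–H (5): add — endpoints in different components.
C–D (6): add — endpoints in different components.
E–G (6): add — endpoints in different components.
The 5th edge added is E–G.

E-G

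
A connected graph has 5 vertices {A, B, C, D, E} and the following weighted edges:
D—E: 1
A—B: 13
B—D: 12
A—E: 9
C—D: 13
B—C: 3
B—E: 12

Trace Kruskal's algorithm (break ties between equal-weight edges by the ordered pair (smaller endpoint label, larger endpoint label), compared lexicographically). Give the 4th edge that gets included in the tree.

B-D

Kruskal: consider edges lightest-first.
D—E (1): add. Components now {A} {B} {C} {D,E}
B—C (3): add. Components now {A} {B,C} {D,E}
A—E (9): add. Components now {A,D,E} {B,C}
B—D (12): add. Components now {A,B,C,D,E}
The 4th edge added is B—D.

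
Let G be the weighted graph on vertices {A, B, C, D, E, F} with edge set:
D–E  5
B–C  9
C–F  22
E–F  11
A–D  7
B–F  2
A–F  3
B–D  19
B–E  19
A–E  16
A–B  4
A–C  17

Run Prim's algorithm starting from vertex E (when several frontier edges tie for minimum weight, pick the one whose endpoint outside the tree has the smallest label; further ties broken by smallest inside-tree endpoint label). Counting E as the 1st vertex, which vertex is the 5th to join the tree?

B

Prim, starting at E.
Step 1: cheapest edge leaving the tree is D–E (5); add D.
Step 2: cheapest edge leaving the tree is A–D (7); add A.
Step 3: cheapest edge leaving the tree is A–F (3); add F.
Step 4: cheapest edge leaving the tree is B–F (2); add B.
Step 5: cheapest edge leaving the tree is B–C (9); add C.
Vertex order: E, D, A, F, B, C. The 5th vertex is B.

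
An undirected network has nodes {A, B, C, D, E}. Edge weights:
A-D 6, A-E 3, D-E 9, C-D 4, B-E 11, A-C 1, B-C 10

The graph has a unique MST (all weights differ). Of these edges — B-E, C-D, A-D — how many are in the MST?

Kruskal's algorithm — process edges by increasing weight (ties by edge label):
A-C (1): add — endpoints in different components.
A-E (3): add — endpoints in different components.
C-D (4): add — endpoints in different components.
A-D (6): skip — A and D already connected.
D-E (9): skip — D and E already connected.
B-C (10): add — endpoints in different components.
MST edge set: {A-C, A-E, C-D, B-C}.
Of the listed edges, {C-D} are in the MST → 1.

1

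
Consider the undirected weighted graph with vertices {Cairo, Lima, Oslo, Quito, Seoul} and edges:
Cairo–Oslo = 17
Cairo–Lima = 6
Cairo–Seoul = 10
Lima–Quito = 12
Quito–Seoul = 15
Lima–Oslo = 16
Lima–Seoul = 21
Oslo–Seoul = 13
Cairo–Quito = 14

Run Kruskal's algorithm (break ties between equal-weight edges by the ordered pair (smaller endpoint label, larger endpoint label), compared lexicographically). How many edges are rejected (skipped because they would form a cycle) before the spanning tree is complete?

Kruskal's algorithm — process edges by increasing weight (ties by edge label):
Cairo–Lima (6): add. Components now {Seoul} {Cairo,Lima} {Quito} {Oslo}
Cairo–Seoul (10): add. Components now {Cairo,Lima,Seoul} {Quito} {Oslo}
Lima–Quito (12): add. Components now {Cairo,Lima,Quito,Seoul} {Oslo}
Oslo–Seoul (13): add. Components now {Cairo,Lima,Oslo,Quito,Seoul}
Edges rejected before the tree was complete: 0.

0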